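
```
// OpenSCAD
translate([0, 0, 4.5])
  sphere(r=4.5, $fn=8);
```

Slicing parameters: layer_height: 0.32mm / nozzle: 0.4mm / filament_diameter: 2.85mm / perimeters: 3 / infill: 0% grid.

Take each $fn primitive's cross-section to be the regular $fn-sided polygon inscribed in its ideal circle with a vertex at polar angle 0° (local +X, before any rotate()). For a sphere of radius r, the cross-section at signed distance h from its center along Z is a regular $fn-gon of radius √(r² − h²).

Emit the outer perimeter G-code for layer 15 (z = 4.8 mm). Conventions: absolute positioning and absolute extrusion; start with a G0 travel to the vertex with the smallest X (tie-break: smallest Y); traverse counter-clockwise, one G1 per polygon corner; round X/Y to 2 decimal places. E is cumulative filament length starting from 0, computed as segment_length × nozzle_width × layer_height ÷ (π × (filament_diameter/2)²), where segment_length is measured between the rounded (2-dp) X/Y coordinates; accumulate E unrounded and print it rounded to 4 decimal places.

At z = 4.8 mm: the sphere: section is a regular 8-gon, circumradius = √(r²−h²) = √(4.5²−0.3²) = 4.490. The outline is a single polygon with 8 vertices. Extrusion per mm of travel: 0.4 × 0.32 / (π × 1.425²) = 0.020065. Accumulating E over each segment gives final E = 0.5512.

G0 X-4.49 Y0.00 Z4.80
G1 X-3.17 Y-3.17 E0.0689
G1 X0.00 Y-4.49 E0.1378
G1 X3.17 Y-3.17 E0.2067
G1 X4.49 Y0.00 E0.2756
G1 X3.17 Y3.17 E0.3445
G1 X0.00 Y4.49 E0.4134
G1 X-3.17 Y3.17 E0.4823
G1 X-4.49 Y0.00 E0.5512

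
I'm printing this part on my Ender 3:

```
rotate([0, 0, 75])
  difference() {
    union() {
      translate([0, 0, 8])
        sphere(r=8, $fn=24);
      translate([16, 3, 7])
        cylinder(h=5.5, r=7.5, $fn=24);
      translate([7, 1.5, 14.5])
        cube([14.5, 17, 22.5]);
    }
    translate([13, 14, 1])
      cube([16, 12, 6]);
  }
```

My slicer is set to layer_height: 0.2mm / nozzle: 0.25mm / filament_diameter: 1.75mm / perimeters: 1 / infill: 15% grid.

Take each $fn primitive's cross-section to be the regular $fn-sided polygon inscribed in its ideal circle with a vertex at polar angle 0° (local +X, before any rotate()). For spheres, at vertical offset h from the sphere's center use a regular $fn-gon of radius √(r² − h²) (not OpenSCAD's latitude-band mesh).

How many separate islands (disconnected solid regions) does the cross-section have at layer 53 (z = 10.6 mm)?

2

At z = 10.6 mm: the sphere: section is a regular 24-gon, circumradius = √(r²−h²) = √(8²−2.6²) = 7.566; the r=7.5 cylinder at (16, 3) contributes a regular 24-gon of circumradius 7.5; the cube at (7, 1.5) does not reach this height (z outside [14.5, 37]); Combining (union): the 2 present regions are separate (no shared area or edge), so areas and boundary lengths simply add and each stays a separate island — 2 connected regions; the cube at (13, 14) does not reach this height (z outside [1, 7]); Taking the first minus the rest: none of the subtracted shapes is present at this height, so that combined region is unchanged — 2 connected regions; (whole slice rotated 75° about Z — lengths, areas and connectivity unchanged). Overall, the cross-section has 2 separate islands. Island count = 2.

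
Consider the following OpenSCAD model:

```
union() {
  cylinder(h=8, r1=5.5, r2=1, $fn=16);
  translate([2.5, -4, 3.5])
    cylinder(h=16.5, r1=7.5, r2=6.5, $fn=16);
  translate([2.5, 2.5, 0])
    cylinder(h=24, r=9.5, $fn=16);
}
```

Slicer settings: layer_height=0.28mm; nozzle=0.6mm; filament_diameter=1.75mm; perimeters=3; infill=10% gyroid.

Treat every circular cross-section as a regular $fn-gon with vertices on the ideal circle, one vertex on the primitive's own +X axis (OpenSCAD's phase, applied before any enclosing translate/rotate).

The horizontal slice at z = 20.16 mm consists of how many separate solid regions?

1

At z = 20.16 mm: the cone is not intersected at this z (z outside [0, 8]); the cone at (2.5, -4) is absent (z outside [3.5, 20]); the r=9.5 cylinder at (2.5, 2.5) gives a regular 16-gon of circumradius 9.5 (constant along its height); Merging all regions: only the r=9.5 cylinder at (2.5, 2.5) is present, so the union is just that shape — 1 connected region. The result has 1 disconnected region.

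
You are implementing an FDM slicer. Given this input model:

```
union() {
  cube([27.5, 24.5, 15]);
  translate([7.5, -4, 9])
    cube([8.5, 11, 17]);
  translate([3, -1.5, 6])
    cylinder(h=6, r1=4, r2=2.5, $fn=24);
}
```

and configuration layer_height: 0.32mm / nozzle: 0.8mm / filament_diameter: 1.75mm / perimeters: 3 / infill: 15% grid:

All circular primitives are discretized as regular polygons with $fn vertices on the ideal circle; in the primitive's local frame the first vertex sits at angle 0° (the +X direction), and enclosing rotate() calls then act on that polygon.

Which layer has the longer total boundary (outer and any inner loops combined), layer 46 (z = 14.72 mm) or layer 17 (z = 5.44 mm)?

layer 46 (z = 14.72 mm)

Layer 46 (z = 14.72): the cube is present — its section is the full 27.5×24.5 rectangle (perimeter 104.00 mm); the cube at (7.5, -4) (footprint 8.5×11) is included at this height (perimeter 39.00 mm); the cone at (3, -1.5) is not intersected at this z (z outside [6, 12]); Combining (union): the regions partially overlap (shared area 59.50 mm²), so the edge portions inside another operand are dropped and the merged outline is re-measured after clipping — boundary = 112.00 mm. So its perimeter = 112.00 mm. Layer 17 (z = 5.44): the cube (footprint 27.5×24.5) is included at this height (perimeter 104.00 mm); the cube at (7.5, -4) is not intersected at this z (z outside [9, 26]); the cone at (3, -1.5) is not intersected at this z (z outside [6, 12]); Combining (union): only the 27.5×24.5 cube is present, so the union is just that shape — boundary = 104.00 mm. So its perimeter = 104.00 mm. Layer 46 is larger (112.00 vs 104.00 mm).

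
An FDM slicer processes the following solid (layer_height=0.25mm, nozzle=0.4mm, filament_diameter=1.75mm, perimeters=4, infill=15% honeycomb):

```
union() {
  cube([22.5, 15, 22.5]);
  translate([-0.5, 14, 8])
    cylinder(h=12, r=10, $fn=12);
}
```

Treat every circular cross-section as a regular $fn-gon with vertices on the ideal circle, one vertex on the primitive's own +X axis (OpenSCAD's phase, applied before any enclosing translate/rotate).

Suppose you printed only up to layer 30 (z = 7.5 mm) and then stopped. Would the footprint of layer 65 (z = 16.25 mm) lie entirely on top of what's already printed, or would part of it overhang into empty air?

Compare the two slices. At z = 7.5: the cube (footprint 22.5×15) is included at this height (area 337.50 mm²); the cylinder at (-0.5, 14) is not intersected at this z (z outside [8, 20]); Taking the union: only the 22.5×15 cube is present, so the union is just that shape — area = 337.50 mm². At z = 16.25: the cube (footprint 22.5×15) is included at this height (area 337.50 mm²); the r=10 cylinder at (-0.5, 14) gives a regular 12-gon of circumradius 10 (constant along its height) (area = (12/2)·10.000²·sin(360°/12) = 300.00 mm²); Taking the union: the regions partially overlap — summed areas 637.50 mm² minus the doubly-counted overlap 79.40 mm² gives 558.10 mm² — area = 558.10 mm². Checking containment: at z = 16.25 the cross-section extends beyond the z = 7.5 cross-section by about 220.60 mm².

part overhangs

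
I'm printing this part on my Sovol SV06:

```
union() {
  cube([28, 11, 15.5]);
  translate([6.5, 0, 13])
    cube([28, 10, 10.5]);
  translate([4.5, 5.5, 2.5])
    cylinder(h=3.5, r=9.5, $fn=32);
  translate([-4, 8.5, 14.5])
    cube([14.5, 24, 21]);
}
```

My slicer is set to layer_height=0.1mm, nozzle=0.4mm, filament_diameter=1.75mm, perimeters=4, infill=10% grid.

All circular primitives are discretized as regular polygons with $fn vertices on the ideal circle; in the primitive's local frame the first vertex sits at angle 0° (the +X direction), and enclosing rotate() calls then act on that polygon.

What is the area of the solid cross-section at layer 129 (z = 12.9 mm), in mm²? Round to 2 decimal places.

At z = 12.9 mm: the cube (footprint 28×11) is included at this height (area 308.00 mm²); the cube at (6.5, 0) is absent (z outside [13, 23.5]); the cylinder at (4.5, 5.5) is not intersected at this z (z outside [2.5, 6]); the cube at (-4, 8.5) is absent (z outside [14.5, 35.5]); Combining (union): only the 28×11 cube is present, so the union is just that shape — area = 308.00 mm². Overall, the cross-section is a single solid region. Net area = 308.00 mm².

308.00 mm²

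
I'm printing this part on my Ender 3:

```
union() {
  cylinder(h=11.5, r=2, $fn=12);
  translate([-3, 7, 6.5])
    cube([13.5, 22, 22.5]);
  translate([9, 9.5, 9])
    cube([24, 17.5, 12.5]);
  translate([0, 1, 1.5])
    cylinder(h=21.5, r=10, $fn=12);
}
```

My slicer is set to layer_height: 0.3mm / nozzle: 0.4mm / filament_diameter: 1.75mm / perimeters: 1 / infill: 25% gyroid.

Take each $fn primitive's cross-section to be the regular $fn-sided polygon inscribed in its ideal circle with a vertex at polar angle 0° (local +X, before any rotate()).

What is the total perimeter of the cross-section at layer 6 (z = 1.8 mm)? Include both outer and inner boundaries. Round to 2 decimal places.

62.12 mm

At z = 1.8 mm: the cylinder: section is a regular 12-gon, circumradius r=2 (perimeter = 2·12·2.000·sin(180°/12) = 12.42 mm); the cube at (-3, 7) does not reach this height (z outside [6.5, 29]); the cube at (9, 9.5) is absent (z outside [9, 21.5]); the cylinder at (0, 1): section is a regular 12-gon, circumradius r=10 (perimeter = 2·12·10.000·sin(180°/12) = 62.12 mm); Taking the union: the r=2 cylinder lies entirely inside the r=10 cylinder at (0, 1), so the union is just the r=10 cylinder at (0, 1) — boundary = 62.12 mm. Overall, the cross-section is a single solid region. Total boundary length (outer) = 62.12 mm.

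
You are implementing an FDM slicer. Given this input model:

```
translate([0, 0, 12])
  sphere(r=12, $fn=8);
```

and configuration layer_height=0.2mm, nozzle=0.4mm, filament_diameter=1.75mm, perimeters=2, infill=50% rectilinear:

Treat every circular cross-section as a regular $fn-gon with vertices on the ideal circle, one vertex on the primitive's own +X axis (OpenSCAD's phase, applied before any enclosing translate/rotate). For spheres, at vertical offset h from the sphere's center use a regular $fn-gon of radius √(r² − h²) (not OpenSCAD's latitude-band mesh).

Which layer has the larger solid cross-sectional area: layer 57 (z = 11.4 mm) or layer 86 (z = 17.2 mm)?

layer 57 (z = 11.4 mm)

Layer 57 (z = 11.4): the r=12 sphere contributes a regular 8-gon of circumradius √(12²−0.6²) = 11.985 (area = (8/2)·11.985²·sin(360°/8) = 406.28 mm²). So its area = 406.28 mm². Layer 86 (z = 17.2): the r=12 sphere contributes a regular 8-gon of circumradius √(12²−5.2²) = 10.815 (area = (8/2)·10.815²·sin(360°/8) = 330.81 mm²). So its area = 330.81 mm². Layer 57 is larger (406.28 vs 330.81 mm²).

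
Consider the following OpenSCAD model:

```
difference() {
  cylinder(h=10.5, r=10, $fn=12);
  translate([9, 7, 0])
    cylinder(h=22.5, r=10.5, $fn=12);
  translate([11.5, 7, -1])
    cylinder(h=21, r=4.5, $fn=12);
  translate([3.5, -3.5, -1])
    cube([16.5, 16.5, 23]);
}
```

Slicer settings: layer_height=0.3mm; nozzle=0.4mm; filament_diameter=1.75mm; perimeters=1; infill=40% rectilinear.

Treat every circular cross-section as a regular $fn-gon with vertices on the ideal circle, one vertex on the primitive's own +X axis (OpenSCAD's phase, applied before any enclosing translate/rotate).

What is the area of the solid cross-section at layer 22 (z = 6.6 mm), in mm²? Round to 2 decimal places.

At z = 6.6 mm: the cylinder: section is a regular 12-gon, circumradius r=10 (area = (12/2)·10.000²·sin(360°/12) = 300.00 mm²); the r=10.5 cylinder at (9, 7) gives a regular 12-gon of circumradius 10.5 (constant along its height) (area = (12/2)·10.500²·sin(360°/12) = 330.75 mm²); the r=4.5 cylinder at (11.5, 7) contributes a regular 12-gon of circumradius 4.5 (area = (12/2)·4.500²·sin(360°/12) = 60.75 mm²); the cube at (3.5, -3.5) (footprint 16.5×16.5) is included at this height (area 272.25 mm²); Subtracting the remaining from the first: starting from the r=10 cylinder (300.00 mm²), the r=10.5 cylinder at (9, 7) partially overlaps it — only the 99.77 mm² overlap (of its 330.75 mm²) is removed, clipping the outline; the r=4.5 cylinder at (11.5, 7) misses the remaining region (no effect); the 16.5×16.5 cube at (3.5, -3.5) partially overlaps it — only the 4.08 mm² overlap (of its 272.25 mm²) is removed, clipping the outline — area = 196.15 mm². Overall, the cross-section is a single solid region. Net area = 196.15 mm².

196.15 mm²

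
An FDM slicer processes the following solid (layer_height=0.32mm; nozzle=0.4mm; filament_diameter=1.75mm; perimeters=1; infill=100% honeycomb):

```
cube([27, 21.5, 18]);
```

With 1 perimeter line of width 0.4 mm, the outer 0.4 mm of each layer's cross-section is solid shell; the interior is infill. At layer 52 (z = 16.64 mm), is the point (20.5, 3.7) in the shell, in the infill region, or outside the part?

At z = 16.64 mm: the cube is present — its section is the full 27×21.5 rectangle. Overall, the cross-section is a single solid region. The nearest boundary edge runs (0.00, 0.00)→(27.00, 0.00); distance from the point to it = 3.70 mm. The point is inside the cross-section and 3.70 mm from the nearest boundary — more than the 0.4 mm shell width (1 × 0.4), so it's in the infill interior.

infill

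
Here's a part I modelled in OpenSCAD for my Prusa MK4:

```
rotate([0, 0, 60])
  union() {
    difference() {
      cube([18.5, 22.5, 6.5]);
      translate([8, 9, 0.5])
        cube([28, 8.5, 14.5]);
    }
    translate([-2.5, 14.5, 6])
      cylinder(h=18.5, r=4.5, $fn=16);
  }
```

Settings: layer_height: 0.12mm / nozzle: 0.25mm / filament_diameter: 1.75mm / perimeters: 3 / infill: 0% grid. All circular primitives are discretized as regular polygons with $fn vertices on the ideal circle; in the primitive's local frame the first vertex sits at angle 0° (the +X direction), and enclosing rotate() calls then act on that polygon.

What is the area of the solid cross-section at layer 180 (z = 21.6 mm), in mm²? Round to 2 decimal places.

61.99 mm²

At z = 21.6 mm: the cube does not reach this height (z outside [0, 6.5]); the cube at (8, 9) does not reach this height (z outside [0.5, 15]); Taking the first minus the rest: the first operand is absent here, so nothing remains; the cylinder at (-2.5, 14.5): section is a regular 16-gon, circumradius r=4.5 (area = (16/2)·4.500²·sin(360°/16) = 61.99 mm²); Combining (union): only the r=4.5 cylinder at (-2.5, 14.5) is present, so the union is just that shape — area = 61.99 mm²; (rotated 60° about Z; rotation is an isometry so areas/perimeters/island counts are preserved). Overall, the cross-section is a single solid region. Net area = 61.99 mm².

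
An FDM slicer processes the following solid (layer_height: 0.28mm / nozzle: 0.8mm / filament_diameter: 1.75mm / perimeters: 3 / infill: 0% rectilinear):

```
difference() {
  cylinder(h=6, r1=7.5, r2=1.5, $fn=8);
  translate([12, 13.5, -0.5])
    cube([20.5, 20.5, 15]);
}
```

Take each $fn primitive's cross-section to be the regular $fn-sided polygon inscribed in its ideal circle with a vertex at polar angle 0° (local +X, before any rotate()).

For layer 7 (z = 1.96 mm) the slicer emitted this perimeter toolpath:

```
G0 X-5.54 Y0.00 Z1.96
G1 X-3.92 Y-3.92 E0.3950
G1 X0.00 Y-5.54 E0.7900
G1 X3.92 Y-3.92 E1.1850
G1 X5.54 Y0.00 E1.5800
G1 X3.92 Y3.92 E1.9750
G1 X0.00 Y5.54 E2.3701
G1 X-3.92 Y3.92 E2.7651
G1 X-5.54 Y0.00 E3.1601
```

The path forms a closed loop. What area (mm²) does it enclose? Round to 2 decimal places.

86.87 mm²

Apply the shoelace formula to the sequence of (X, Y) vertices; enclosed area = 86.87 mm².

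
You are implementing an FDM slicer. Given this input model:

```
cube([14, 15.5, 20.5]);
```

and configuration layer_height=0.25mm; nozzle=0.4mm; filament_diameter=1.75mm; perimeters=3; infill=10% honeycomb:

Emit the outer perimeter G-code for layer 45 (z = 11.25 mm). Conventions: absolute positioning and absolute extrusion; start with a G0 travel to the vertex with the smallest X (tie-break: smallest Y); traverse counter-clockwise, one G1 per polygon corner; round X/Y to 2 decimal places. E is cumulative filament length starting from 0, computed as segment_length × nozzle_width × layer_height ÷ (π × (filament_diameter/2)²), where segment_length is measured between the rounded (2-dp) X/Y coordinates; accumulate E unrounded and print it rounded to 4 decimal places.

At z = 11.25 mm: the cube is present — its section is the full 14×15.5 rectangle. The outline is a single polygon with 4 vertices. Extrusion per mm of travel: 0.4 × 0.25 / (π × 0.875²) = 0.041575. Accumulating E over each segment gives final E = 2.4529.

G0 X0.00 Y0.00 Z11.25
G1 X14.00 Y0.00 E0.5821
G1 X14.00 Y15.50 E1.2265
G1 X0.00 Y15.50 E1.8085
G1 X0.00 Y0.00 E2.4529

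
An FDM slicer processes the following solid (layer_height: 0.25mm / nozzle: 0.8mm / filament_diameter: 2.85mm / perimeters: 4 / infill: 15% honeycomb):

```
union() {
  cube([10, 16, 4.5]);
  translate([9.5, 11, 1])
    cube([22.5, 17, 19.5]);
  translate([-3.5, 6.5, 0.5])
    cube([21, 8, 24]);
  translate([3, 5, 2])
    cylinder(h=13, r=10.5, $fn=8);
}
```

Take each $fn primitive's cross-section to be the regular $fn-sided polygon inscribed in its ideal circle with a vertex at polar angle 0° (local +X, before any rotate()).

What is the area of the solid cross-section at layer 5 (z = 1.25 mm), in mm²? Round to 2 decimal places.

At z = 1.25 mm: the 10×16 cube contributes its full rectangle (area 160.00 mm²); the 22.5×17 cube at (9.5, 11) contributes its full rectangle (area 382.50 mm²); the cube at (-3.5, 6.5) (footprint 21×8) is included at this height (area 168.00 mm²); the cylinder at (3, 5) does not reach this height (z outside [2, 15]); Merging all regions: the regions partially overlap — summed areas 710.50 mm² minus the doubly-counted overlap 108.75 mm² gives 601.75 mm² — area = 601.75 mm². Overall, the cross-section is a single solid region. Net area = 601.75 mm².

601.75 mm²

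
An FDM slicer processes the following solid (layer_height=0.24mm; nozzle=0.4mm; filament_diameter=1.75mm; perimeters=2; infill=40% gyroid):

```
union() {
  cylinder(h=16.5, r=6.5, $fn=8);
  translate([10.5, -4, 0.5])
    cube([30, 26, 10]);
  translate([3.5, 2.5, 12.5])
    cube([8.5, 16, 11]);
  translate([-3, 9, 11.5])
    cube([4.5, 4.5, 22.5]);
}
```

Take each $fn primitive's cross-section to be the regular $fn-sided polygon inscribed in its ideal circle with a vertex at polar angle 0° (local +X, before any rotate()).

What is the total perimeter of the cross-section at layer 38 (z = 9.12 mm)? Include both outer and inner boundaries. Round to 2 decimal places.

151.80 mm

At z = 9.12 mm: the cylinder: section is a regular 8-gon, circumradius r=6.5 (perimeter = 2·8·6.500·sin(180°/8) = 39.80 mm); the cube at (10.5, -4) (footprint 30×26) is included at this height (perimeter 112.00 mm); the cube at (3.5, 2.5) is not intersected at this z (z outside [12.5, 23.5]); the cube at (-3, 9) is absent (z outside [11.5, 34]); Merging all regions: the 2 present regions are separate (no shared area or edge), so areas and boundary lengths simply add and each stays a separate island — boundary = 151.80 mm. Overall, the cross-section has 2 separate islands. Total boundary length (outer) = 151.80 mm.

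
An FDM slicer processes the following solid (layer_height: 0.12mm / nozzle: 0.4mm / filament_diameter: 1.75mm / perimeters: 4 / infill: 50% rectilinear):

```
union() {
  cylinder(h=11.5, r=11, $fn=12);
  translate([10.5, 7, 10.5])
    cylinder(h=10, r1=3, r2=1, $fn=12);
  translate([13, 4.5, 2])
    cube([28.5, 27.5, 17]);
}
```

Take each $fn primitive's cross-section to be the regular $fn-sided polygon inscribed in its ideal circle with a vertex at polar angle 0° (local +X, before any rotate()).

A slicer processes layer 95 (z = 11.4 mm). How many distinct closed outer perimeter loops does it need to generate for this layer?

At z = 11.4 mm: the r=11 cylinder contributes a regular 12-gon of circumradius 11; the cone at (10.5, 7) contributes a regular 12-gon of circumradius 2.820 (interpolated between r1=3 and r2=1 at t=0.090); the cube at (13, 4.5) is present — its section is the full 28.5×27.5 rectangle; Merging all regions: the regions partially overlap (shared area 2.81 mm²), so overlapping operands fuse into one piece — 1 connected region. The result has 1 disconnected region.

1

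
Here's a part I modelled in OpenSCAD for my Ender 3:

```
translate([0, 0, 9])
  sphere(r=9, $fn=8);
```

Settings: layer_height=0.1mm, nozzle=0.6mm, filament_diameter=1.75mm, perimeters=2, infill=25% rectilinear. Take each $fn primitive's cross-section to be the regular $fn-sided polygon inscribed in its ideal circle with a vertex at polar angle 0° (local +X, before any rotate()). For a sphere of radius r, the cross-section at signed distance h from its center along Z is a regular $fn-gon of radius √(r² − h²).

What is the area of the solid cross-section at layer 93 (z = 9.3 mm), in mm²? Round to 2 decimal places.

228.85 mm²

At z = 9.3 mm: the r=9 sphere contributes a regular 8-gon of circumradius √(9²−0.3²) = 8.995 (area = (8/2)·8.995²·sin(360°/8) = 228.85 mm²). Overall, the cross-section is a single solid region. Net area = 228.85 mm².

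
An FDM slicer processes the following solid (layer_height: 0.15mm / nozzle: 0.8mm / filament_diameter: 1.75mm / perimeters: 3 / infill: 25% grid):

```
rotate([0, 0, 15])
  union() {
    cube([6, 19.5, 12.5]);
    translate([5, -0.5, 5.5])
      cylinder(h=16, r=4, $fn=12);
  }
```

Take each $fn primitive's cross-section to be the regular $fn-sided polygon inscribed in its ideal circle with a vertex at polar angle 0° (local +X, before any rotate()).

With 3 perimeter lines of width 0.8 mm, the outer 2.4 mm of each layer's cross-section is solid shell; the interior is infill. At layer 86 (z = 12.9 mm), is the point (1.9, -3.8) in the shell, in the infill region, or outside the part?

outside

At z = 12.9 mm: the cube is not intersected at this z (z outside [0, 12.5]); the r=4 cylinder at (5, -0.5) contributes a regular 12-gon of circumradius 4; Merging all regions: only the r=4 cylinder at (5, -0.5) is present, so the union is just that shape — 1 connected region; (rotated 15° about Z; rotation is an isometry so areas/perimeters/island counts are preserved). Overall, the cross-section is a single solid region. Undo the 15° rotation: the query point maps to (0.852, -4.162) in the un-rotated model frame. The nearest boundary edge runs (1.54, -2.50)→(3.00, -3.96); distance from the point to it = 1.66 mm. The point is not inside any of the regions above, so it lies outside the cross-section (1.66 mm from the nearest boundary).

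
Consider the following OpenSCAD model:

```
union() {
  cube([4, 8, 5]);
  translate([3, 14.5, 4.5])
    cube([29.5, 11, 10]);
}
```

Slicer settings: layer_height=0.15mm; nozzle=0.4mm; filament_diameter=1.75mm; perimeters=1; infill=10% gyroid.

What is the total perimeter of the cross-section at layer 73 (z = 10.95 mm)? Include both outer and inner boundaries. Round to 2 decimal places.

81.00 mm

At z = 10.95 mm: the cube is not intersected at this z (z outside [0, 5]); the 29.5×11 cube at (3, 14.5) contributes its full rectangle (perimeter 81.00 mm); Merging all regions: only the 29.5×11 cube at (3, 14.5) is present, so the union is just that shape — boundary = 81.00 mm. Overall, the cross-section is a single solid region. Total boundary length (outer) = 81.00 mm.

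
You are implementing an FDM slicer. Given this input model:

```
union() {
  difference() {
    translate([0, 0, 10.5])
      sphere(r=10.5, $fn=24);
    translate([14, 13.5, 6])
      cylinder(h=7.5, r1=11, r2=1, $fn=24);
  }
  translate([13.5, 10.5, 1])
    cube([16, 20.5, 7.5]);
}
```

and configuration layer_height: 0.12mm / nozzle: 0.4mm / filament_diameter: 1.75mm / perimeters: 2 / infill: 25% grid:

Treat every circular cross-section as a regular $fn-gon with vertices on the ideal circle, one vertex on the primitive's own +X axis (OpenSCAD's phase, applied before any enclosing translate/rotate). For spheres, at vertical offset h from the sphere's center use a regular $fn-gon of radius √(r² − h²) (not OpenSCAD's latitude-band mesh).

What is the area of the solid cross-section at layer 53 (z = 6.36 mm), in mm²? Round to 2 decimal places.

615.22 mm²

At z = 6.36 mm: the r=10.5 sphere slices to a regular 24-gon of circumradius 9.649 (√(r²−h²) with h=4.14 from center) (area = (24/2)·9.649²·sin(360°/24) = 289.18 mm²); the cone at (14, 13.5) contributes a regular 24-gon of circumradius 10.520 (interpolated between r1=11 and r2=1 at t=0.048) (area = (24/2)·10.520²·sin(360°/24) = 343.72 mm²); Taking the first minus the rest: starting from the r=10.5 sphere (289.18 mm²), the cone at (14, 13.5) partially overlaps it — only the 1.97 mm² overlap (of its 343.72 mm²) is removed, clipping the outline — area = 287.22 mm²; the cube at (13.5, 10.5) (footprint 16×20.5) is included at this height (area 328.00 mm²); Combining (union): the 2 present regions are separate (no shared area or edge), so areas and boundary lengths simply add and each stays a separate island — area = 615.22 mm². Overall, the cross-section has 2 separate islands. Net area = 615.22 mm².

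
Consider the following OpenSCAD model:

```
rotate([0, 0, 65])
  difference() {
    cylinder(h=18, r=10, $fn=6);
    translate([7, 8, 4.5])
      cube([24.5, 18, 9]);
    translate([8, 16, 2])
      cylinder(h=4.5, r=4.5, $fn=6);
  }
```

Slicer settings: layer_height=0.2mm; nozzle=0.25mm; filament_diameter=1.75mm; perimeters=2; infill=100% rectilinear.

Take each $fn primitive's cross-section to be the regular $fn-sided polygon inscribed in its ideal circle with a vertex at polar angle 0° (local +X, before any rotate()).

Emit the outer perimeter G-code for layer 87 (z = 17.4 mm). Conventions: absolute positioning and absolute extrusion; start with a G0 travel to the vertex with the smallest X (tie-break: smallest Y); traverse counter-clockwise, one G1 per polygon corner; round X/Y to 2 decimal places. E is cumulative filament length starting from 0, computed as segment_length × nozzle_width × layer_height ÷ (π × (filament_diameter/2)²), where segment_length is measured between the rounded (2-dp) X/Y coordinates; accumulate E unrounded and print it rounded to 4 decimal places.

G0 X-9.96 Y-0.87 Z17.40
G1 X-4.23 Y-9.06 E0.2078
G1 X5.74 Y-8.19 E0.4158
G1 X9.96 Y0.87 E0.6236
G1 X4.23 Y9.06 E0.8314
G1 X-5.74 Y8.19 E1.0394
G1 X-9.96 Y-0.87 E1.2472

At z = 17.4 mm: the r=10 cylinder gives a regular 6-gon of circumradius 10 (constant along its height); the cube at (7, 8) is absent (z outside [4.5, 13.5]); the cylinder at (8, 16) is not intersected at this z (z outside [2, 6.5]); Taking the first minus the rest: none of the subtracted shapes is present at this height, so the r=10 cylinder is unchanged — 1 connected region; (whole slice rotated 65° about Z — lengths, areas and connectivity unchanged). The outline is a single polygon with 6 vertices. Extrusion per mm of travel: 0.25 × 0.2 / (π × 0.875²) = 0.020788. Accumulating E over each segment gives final E = 1.2472.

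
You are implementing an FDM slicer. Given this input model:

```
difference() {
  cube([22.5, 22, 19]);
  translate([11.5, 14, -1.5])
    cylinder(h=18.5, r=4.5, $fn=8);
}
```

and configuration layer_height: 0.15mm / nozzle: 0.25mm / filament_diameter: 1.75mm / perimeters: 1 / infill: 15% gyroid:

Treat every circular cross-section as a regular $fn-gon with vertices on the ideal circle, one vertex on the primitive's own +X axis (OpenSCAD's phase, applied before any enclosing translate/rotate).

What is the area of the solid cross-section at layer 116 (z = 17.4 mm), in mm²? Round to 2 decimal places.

495.00 mm²

At z = 17.4 mm: the cube (footprint 22.5×22) is included at this height (area 495.00 mm²); the cylinder at (11.5, 14) is absent (z outside [-1.5, 17]); Subtracting the remaining from the first: none of the subtracted shapes is present at this height, so the 22.5×22 cube is unchanged — area = 495.00 mm². Overall, the cross-section is a single solid region. Net area = 495.00 mm².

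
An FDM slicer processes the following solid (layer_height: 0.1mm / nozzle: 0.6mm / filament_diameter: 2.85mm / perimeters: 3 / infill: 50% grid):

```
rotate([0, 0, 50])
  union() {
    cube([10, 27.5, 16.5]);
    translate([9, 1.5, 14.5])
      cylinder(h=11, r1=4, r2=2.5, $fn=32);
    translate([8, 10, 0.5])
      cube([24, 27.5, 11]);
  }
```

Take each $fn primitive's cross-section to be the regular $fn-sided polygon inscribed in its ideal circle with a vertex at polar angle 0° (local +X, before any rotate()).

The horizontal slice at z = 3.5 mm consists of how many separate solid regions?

1

At z = 3.5 mm: the cube is present — its section is the full 10×27.5 rectangle; the cone at (9, 1.5) is not intersected at this z (z outside [14.5, 25.5]); the cube at (8, 10) is present — its section is the full 24×27.5 rectangle; Combining (union): the regions partially overlap (shared area 35.00 mm²), so overlapping operands fuse into one piece — 1 connected region; (whole slice rotated 50° about Z — lengths, areas and connectivity unchanged). The result has 1 disconnected region.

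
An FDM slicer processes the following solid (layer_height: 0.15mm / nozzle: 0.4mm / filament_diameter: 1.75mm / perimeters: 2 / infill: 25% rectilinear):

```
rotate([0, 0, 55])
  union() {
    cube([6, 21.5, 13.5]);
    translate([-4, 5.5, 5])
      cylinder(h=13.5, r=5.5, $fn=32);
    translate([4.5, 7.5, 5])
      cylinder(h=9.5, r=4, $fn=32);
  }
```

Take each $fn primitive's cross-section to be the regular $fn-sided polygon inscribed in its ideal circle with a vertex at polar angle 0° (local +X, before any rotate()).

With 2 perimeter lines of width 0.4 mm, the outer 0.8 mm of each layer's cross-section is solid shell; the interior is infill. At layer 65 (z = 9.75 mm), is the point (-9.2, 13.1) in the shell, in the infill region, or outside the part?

At z = 9.75 mm: the cube is present — its section is the full 6×21.5 rectangle; the cylinder at (-4, 5.5): section is a regular 32-gon, circumradius r=5.5; the cylinder at (4.5, 7.5): section is a regular 32-gon, circumradius r=4; Taking the union: the regions partially overlap (shared area 44.28 mm²), so overlapping operands fuse into one piece — 1 connected region; (whole slice rotated 55° about Z — lengths, areas and connectivity unchanged). Overall, the cross-section is a single solid region. Undo the 55° rotation: the query point maps to (5.454, 15.050) in the un-rotated model frame. The nearest boundary edge runs (6.00, 21.50)→(6.00, 11.20); distance from the point to it = 0.55 mm. The point is inside the cross-section, 0.55 mm from the nearest boundary — within the 0.8 mm shell band (2 × 0.4).

shell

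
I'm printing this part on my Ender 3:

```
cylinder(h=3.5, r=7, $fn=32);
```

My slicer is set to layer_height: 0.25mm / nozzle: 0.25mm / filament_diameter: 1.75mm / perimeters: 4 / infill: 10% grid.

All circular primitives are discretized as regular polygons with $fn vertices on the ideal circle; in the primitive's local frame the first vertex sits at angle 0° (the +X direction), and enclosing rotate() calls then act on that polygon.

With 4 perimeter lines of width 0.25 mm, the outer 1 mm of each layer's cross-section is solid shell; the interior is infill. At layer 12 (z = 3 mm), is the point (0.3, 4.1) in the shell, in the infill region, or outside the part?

infill

At z = 3 mm: the r=7 cylinder gives a regular 32-gon of circumradius 7 (constant along its height). Overall, the cross-section is a single solid region. The nearest boundary edge runs (1.37, 6.87)→(0.00, 7.00); distance from the point to it = 2.86 mm. The point is inside the cross-section and 2.86 mm from the nearest boundary — more than the 1 mm shell width (4 × 0.25), so it's in the infill interior.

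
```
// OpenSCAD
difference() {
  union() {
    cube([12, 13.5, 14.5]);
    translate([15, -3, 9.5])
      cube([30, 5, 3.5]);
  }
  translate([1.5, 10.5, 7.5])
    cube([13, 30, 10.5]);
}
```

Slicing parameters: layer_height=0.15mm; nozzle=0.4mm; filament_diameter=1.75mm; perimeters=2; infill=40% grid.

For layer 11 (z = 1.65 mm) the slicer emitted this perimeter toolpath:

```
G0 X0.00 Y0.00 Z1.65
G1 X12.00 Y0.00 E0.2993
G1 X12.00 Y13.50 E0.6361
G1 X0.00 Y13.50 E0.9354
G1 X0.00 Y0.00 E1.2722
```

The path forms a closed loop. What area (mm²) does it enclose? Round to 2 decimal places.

Apply the shoelace formula to the sequence of (X, Y) vertices; enclosed area = 162.00 mm².

162.00 mm²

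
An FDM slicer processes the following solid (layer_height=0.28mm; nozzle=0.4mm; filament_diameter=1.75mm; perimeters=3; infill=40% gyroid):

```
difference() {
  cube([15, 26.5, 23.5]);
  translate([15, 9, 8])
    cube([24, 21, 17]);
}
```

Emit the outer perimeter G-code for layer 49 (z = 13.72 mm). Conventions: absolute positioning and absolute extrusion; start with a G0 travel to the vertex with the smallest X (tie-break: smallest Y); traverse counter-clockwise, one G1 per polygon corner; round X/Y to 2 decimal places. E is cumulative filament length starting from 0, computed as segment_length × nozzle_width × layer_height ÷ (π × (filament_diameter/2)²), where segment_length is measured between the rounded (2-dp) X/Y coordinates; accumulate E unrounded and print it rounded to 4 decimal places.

G0 X0.00 Y0.00 Z13.72
G1 X15.00 Y0.00 E0.6985
G1 X15.00 Y26.50 E1.9324
G1 X0.00 Y26.50 E2.6309
G1 X0.00 Y0.00 E3.8648

At z = 13.72 mm: the 15×26.5 cube contributes its full rectangle; the cube at (15, 9) is present — its section is the full 24×21 rectangle; Subtracting the remaining from the first: starting from the 15×26.5 cube, the 24×21 cube at (15, 9) misses the remaining region (no effect) — 1 connected region. The outline is a single polygon with 4 vertices. Extrusion per mm of travel: 0.4 × 0.28 / (π × 0.875²) = 0.046564. Accumulating E over each segment gives final E = 3.8648.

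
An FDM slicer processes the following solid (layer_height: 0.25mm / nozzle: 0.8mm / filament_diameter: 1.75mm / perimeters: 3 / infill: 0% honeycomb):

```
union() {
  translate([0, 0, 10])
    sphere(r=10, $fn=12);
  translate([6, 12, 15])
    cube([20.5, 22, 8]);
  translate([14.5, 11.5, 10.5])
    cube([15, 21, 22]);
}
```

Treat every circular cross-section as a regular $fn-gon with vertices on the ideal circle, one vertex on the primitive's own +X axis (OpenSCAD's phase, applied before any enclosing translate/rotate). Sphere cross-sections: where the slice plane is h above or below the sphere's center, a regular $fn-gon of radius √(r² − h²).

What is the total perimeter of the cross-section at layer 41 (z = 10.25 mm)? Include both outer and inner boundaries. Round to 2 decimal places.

62.10 mm

At z = 10.25 mm: the sphere: section is a regular 12-gon, circumradius = √(r²−h²) = √(10²−0.25²) = 9.997 (perimeter = 2·12·9.997·sin(180°/12) = 62.10 mm); the cube at (6, 12) does not reach this height (z outside [15, 23]); the cube at (14.5, 11.5) does not reach this height (z outside [10.5, 32.5]); Merging all regions: only the r=10 sphere is present, so the union is just that shape — boundary = 62.10 mm. Overall, the cross-section is a single solid region. Total boundary length (outer) = 62.10 mm.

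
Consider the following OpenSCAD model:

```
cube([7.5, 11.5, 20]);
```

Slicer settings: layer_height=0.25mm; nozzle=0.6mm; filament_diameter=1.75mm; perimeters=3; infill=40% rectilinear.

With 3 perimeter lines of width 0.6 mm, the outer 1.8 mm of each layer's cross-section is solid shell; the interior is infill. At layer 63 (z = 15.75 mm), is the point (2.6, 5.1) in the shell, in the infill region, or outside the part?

At z = 15.75 mm: the 7.5×11.5 cube contributes its full rectangle. Overall, the cross-section is a single solid region. The nearest boundary edge runs (0.00, 11.50)→(0.00, 0.00); distance from the point to it = 2.60 mm. The point is inside the cross-section and 2.60 mm from the nearest boundary — more than the 1.8 mm shell width (3 × 0.6), so it's in the infill interior.

infill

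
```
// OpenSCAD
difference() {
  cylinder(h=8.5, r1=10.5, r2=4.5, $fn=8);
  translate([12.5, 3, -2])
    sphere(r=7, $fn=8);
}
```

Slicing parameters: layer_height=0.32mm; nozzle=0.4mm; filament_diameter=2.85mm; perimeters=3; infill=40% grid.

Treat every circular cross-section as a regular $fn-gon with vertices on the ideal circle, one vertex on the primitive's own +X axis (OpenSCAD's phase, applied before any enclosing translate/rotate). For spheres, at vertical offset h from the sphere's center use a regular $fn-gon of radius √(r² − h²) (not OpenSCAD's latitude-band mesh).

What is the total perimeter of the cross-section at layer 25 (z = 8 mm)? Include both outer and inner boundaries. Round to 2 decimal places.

29.71 mm

At z = 8 mm: the cone contributes a regular 8-gon of circumradius 4.853 (interpolated between r1=10.5 and r2=4.5 at t=0.941) (perimeter = 2·8·4.853·sin(180°/8) = 29.71 mm); the sphere at (12.5, 3) does not reach this height (|z−center|=10.000 > r=7); Subtracting the remaining from the first: none of the subtracted shapes is present at this height, so the cone is unchanged — boundary = 29.71 mm. Overall, the cross-section is a single solid region. Total boundary length (outer) = 29.71 mm.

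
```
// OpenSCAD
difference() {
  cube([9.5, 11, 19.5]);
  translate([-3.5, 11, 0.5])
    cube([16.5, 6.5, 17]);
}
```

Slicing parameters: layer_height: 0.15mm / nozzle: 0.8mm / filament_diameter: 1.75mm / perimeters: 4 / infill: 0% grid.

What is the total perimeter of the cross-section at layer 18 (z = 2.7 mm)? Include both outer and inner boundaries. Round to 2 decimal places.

41.00 mm

At z = 2.7 mm: the 9.5×11 cube contributes its full rectangle (perimeter 41.00 mm); the cube at (-3.5, 11) is present — its section is the full 16.5×6.5 rectangle (perimeter 46.00 mm); Taking the first minus the rest: starting from the 9.5×11 cube, the 16.5×6.5 cube at (-3.5, 11) misses the remaining region (no effect) — boundary = 41.00 mm. Overall, the cross-section is a single solid region. Total boundary length (outer) = 41.00 mm.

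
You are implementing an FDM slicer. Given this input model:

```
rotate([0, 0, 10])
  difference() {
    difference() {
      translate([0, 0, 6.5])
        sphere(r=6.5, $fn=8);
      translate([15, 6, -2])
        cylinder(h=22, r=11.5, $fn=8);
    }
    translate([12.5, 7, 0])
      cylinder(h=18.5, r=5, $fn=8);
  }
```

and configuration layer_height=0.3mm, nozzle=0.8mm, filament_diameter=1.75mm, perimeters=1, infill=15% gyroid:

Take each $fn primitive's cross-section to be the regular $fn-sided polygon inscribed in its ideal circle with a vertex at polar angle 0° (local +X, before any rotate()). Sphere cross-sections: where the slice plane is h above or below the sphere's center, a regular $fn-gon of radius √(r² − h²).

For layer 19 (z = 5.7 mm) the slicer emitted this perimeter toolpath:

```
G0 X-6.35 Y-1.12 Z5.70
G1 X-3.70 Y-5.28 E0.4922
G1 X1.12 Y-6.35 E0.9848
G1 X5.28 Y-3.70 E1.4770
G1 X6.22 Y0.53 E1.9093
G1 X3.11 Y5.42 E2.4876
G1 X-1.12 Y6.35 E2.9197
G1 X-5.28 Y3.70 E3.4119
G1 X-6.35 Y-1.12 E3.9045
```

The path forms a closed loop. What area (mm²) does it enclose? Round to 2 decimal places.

Apply the shoelace formula to the sequence of (X, Y) vertices; enclosed area = 115.33 mm².

115.33 mm²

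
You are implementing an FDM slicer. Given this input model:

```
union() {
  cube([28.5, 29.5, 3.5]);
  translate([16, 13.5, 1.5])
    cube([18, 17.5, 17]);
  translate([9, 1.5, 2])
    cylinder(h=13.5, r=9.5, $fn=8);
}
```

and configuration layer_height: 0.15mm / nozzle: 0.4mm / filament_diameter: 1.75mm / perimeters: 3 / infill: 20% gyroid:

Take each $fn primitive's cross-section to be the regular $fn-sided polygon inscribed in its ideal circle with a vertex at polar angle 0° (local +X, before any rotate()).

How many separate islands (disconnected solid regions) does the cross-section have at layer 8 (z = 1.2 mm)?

At z = 1.2 mm: the 28.5×29.5 cube contributes its full rectangle; the cube at (16, 13.5) is absent (z outside [1.5, 18.5]); the cylinder at (9, 1.5) is not intersected at this z (z outside [2, 15.5]); Merging all regions: only the 28.5×29.5 cube is present, so the union is just that shape — 1 connected region. Overall, the cross-section is a single solid region. Island count = 1.

1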